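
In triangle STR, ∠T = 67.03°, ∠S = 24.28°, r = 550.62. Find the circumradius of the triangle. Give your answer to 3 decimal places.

The third angle is ∠R = 180° − ∠S − ∠T = 88.69°.
Law of sines: s = r·sin S/sin R ≈ 226.47.
Law of sines: t = r·sin T/sin R ≈ 507.09.
Circumradius = r/(2 sin R) ≈ 275.38.

275.382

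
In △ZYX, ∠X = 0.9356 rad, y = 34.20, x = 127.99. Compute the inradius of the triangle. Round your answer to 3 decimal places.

r ≈ 13.008

Law of sines: sin Y = y·sin X/x ≈ 0.21509.
Since x ≥ y, only the acute value applies: ∠Y ≈ 0.2168 rad.
Then ∠Z = π − ∠X − ∠Y ≈ 1.9892 rad.
Law of sines gives z = x·sin Z/sin X ≈ 145.29.
Area = ½·x·y·sin Z ≈ 1999.8.
Semiperimeter s = (145.29+34.2+127.99)/2 = 153.74.
Inradius = area/s = 1999.8/153.74 ≈ 13.008.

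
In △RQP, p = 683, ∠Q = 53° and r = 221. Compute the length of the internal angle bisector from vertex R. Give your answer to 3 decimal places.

By the law of cosines, q² = p² + r² − 2·p·r·cos Q = 3.3365e+05, so q ≈ 577.62.
Law of cosines again: cos R = (q² + p² − r²)/(2·q·p) ≈ 0.95217, so ∠R ≈ 17.79°.
The bisector from R has length 2·q·p·cos(∠R/2)/(q+p) ≈ 618.38.

t_R ≈ 618.379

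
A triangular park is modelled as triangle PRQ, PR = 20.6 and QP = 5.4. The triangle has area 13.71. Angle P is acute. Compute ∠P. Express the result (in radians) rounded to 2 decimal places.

∠P ≈ 0.25 rad

From area = ½·QP·PR·sin P, we get sin P = 2·area/(QP·PR) ≈ 0.24649.
Taking the acute solution, ∠P ≈ 0.249 rad.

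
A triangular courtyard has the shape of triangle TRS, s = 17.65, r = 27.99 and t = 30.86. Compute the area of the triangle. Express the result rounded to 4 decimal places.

244.4248

Semiperimeter p = (30.86 + 27.99 + 17.65)/2 = 38.25.
Heron's formula: area = √(38.25·7.39·10.26·20.6) ≈ 244.42.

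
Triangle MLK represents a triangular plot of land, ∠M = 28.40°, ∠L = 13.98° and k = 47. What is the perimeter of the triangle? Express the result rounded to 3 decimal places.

The third angle is ∠K = 180° − ∠M − ∠L = 137.62°.
Law of sines: m = k·sin M/sin K ≈ 33.164.
Law of sines: l = k·sin L/sin K ≈ 16.845.
Semiperimeter s = (33.164+16.845+47)/2 = 48.505.
Perimeter = 33.164 + 16.845 + 47 = 97.01.

perimeter ≈ 97.010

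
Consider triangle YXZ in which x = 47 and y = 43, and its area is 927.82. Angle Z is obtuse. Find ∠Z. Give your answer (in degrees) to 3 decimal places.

From area = ½·y·x·sin Z, we get sin Z = 2·area/(y·x) ≈ 0.91818.
Taking the obtuse solution, ∠Z ≈ 113.34°.

113.339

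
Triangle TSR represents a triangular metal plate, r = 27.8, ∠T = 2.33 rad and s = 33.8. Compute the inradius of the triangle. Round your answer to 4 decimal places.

5.7642

By the law of cosines, t² = s² + r² − 2·s·r·cos T = 3208.9, so t ≈ 56.647.
Area = ½·s·r·sin T ≈ 340.8.
Semiperimeter p = (56.647+33.8+27.8)/2 = 59.123.
Inradius = area/p = 340.8/59.123 ≈ 5.7642.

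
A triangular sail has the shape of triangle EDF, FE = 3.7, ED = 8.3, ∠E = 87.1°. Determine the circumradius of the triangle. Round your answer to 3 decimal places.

By the law of cosines, DF² = FE² + ED² − 2·FE·ED·cos E = 79.473, so DF ≈ 8.9147.
Area = ½·FE·ED·sin E ≈ 15.335.
Circumradius = DF/(2 sin E) ≈ 4.4631.

R ≈ 4.463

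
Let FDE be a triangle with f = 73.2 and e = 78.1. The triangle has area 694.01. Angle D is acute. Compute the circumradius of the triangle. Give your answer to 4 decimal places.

R ≈ 39.4051

From area = ½·e·f·sin D, we get sin D = 2·area/(e·f) ≈ 0.24279.
Taking the acute solution, ∠D ≈ 14.05°.
Law of cosines then gives d ≈ 19.134.
Circumradius = d/(2 sin D) ≈ 39.405.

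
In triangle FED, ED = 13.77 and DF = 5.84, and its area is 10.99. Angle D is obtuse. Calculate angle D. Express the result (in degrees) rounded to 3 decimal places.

∠D ≈ 164.138°

From area = ½·ED·DF·sin D, we get sin D = 2·area/(ED·DF) ≈ 0.27333.
Taking the obtuse solution, ∠D ≈ 164.14°.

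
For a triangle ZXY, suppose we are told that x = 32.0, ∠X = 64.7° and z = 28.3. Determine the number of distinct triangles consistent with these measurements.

z·sin X = 28.3·sin(64.7°) ≈ 25.59.
Since x ≥ z, exactly one triangle exists.

1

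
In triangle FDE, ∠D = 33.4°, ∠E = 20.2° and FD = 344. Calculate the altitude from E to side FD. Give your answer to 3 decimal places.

The third angle is ∠F = 180° − ∠D − ∠E = 126.40°.
Law of sines: DE = FD·sin F/sin E ≈ 801.87.
Law of sines: EF = FD·sin D/sin E ≈ 548.41.
Area = ½·FD·DE·sin D ≈ 75923.
The altitude from E has length 2·area/FD ≈ 441.41.

441.413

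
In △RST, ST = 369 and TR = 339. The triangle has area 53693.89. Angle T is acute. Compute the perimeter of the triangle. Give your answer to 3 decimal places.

From area = ½·ST·TR·sin T, we get sin T = 2·area/(ST·TR) ≈ 0.85848.
Taking the acute solution, ∠T ≈ 59.15°.
Law of cosines then gives RS ≈ 350.39.
Perimeter = 369 + 339 + 350.39 = 1058.4.

1058.394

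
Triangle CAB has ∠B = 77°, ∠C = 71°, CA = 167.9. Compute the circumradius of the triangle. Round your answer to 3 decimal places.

The third angle is ∠A = 180° − ∠B − ∠C = 32.00°.
Law of sines: AB = CA·sin C/sin B ≈ 162.93.
Law of sines: BC = CA·sin A/sin B ≈ 91.314.
Circumradius = CA/(2 sin B) ≈ 86.158.

86.158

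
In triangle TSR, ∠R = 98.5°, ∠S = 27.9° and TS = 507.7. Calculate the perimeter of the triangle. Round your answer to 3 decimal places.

The third angle is ∠T = 180° − ∠S − ∠R = 53.60°.
Law of sines: SR = TS·sin T/sin R ≈ 413.18.
Law of sines: RT = TS·sin S/sin R ≈ 240.21.
Semiperimeter s = (413.18+240.21+507.7)/2 = 580.54.
Perimeter = 413.18 + 240.21 + 507.7 = 1161.1.

perimeter ≈ 1161.089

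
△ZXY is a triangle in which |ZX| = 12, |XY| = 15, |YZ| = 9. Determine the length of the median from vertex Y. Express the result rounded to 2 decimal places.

Median from Y: ½√(2·|XY|² + 2·|YZ|² − |ZX|²) ≈ 10.817.

m_Y ≈ 10.82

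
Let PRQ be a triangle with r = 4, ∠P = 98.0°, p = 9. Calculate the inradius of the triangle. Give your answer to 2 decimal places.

1.45

Law of sines: sin R = r·sin P/p ≈ 0.44012.
Since p ≥ r, only the acute value applies: ∠R ≈ 26.11°.
Then ∠Q = 180° − ∠P − ∠R ≈ 55.89°.
Law of sines gives q = p·sin Q/sin P ≈ 7.5248.
Area = ½·p·r·sin Q ≈ 14.903.
Semiperimeter s = (9+4+7.5248)/2 = 10.262.
Inradius = area/s = 14.903/10.262 ≈ 1.4522.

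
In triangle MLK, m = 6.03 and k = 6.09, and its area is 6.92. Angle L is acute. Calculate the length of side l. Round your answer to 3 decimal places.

2.328

From area = ½·k·m·sin L, we get sin L = 2·area/(k·m) ≈ 0.37688.
Taking the acute solution, ∠L ≈ 22.14°.
Law of cosines then gives l ≈ 2.3279.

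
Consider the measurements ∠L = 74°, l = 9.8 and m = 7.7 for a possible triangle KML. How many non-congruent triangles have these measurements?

m·sin L = 7.7·sin(74°) ≈ 7.402.
Since l ≥ m, exactly one triangle exists.

1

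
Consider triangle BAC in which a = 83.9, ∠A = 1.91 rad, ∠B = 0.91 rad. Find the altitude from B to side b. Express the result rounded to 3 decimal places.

26.519

The third angle is ∠C = π − ∠B − ∠A = 0.322 rad.
Law of sines: b = a·sin B/sin A ≈ 70.242.
Law of sines: c = a·sin C/sin A ≈ 28.121.
Area = ½·a·b·sin C ≈ 931.37.
The altitude from B has length 2·area/b ≈ 26.519.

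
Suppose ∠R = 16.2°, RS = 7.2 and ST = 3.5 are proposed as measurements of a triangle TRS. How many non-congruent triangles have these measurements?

RS·sin R = 7.2·sin(16.2°) ≈ 2.009.
Since RS sin R < ST < RS (2.009 < 3.5 < 7.2), two triangles exist.

2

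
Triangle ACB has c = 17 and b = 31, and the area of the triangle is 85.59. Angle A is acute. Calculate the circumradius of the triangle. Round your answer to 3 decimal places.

24.492

From area = ½·c·b·sin A, we get sin A = 2·area/(c·b) ≈ 0.32482.
Taking the acute solution, ∠A ≈ 18.95°.
Law of cosines then gives a ≈ 15.911.
Circumradius = a/(2 sin A) ≈ 24.492.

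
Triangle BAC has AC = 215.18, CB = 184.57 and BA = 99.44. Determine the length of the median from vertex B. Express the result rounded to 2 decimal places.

101.99

Median from B: ½√(2·CB² + 2·BA² − AC²) ≈ 101.99.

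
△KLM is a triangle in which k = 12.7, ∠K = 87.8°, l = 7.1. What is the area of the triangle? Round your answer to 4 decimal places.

38.3332

Law of sines: sin L = l·sin K/k ≈ 0.55864.
Since k ≥ l, only the acute value applies: ∠L ≈ 33.96°.
Then ∠M = 180° − ∠K − ∠L ≈ 58.24°.
Law of sines gives m = k·sin M/sin K ≈ 10.806.
Area = ½·k·l·sin M ≈ 38.333.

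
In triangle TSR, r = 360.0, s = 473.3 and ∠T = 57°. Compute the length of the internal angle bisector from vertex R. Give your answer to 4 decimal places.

t_R ≈ 402.2061

By the law of cosines, t² = s² + r² − 2·s·r·cos T = 1.6801e+05, so t ≈ 409.89.
Law of cosines again: cos R = (t² + s² − r²)/(2·t·s) ≈ 0.67635, so ∠R ≈ 47.44°.
The bisector from R has length 2·t·s·cos(∠R/2)/(t+s) ≈ 402.21.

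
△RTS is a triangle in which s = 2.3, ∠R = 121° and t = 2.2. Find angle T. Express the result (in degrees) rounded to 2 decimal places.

By the law of cosines, r² = t² + s² − 2·t·s·cos R = 15.342, so r ≈ 3.9169.
Law of cosines again: cos T = (s² + r² − t²)/(2·s·r) ≈ 0.87648, so ∠T ≈ 28.78°.

28.78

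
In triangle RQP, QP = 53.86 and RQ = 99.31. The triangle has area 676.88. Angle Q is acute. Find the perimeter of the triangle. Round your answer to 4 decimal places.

From area = ½·RQ·QP·sin Q, we get sin Q = 2·area/(RQ·QP) ≈ 0.25309.
Taking the acute solution, ∠Q ≈ 14.66°.
Law of cosines then gives PR ≈ 49.132.
Perimeter = 53.86 + 49.132 + 99.31 = 202.3.

202.3025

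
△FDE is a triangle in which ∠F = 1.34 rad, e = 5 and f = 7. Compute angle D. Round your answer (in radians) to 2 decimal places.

1.03

Law of sines: sin E = e·sin F/f ≈ 0.69535.
Since f ≥ e, only the acute value applies: ∠E ≈ 0.769 rad.
Then ∠D = π − ∠F − ∠E ≈ 1.033 rad.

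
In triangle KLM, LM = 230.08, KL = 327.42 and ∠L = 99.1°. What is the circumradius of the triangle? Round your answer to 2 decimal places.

By the law of cosines, MK² = KL² + LM² − 2·KL·LM·cos L = 1.8397e+05, so MK ≈ 428.92.
Area = ½·KL·LM·sin L ≈ 37192.
Circumradius = MK/(2 sin L) ≈ 217.19.

R ≈ 217.19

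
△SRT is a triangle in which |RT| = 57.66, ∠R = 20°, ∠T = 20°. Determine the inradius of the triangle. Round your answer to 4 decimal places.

The third angle is ∠S = 180° − ∠R − ∠T = 140.00°.
Law of sines: |TS| = |RT|·sin R/sin S ≈ 30.68.
Law of sines: |SR| = |RT|·sin T/sin S ≈ 30.68.
Area = ½·|RT|·|TS|·sin T ≈ 302.52.
Semiperimeter s = (57.66+30.68+30.68)/2 = 59.51.
Inradius = area/s = 302.52/59.51 ≈ 5.0835.

r ≈ 5.0835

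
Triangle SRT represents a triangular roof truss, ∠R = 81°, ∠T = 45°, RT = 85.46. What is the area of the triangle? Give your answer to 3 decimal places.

area ≈ 3152.413

The third angle is ∠S = 180° − ∠R − ∠T = 54.00°.
Law of sines: TS = RT·sin R/sin S ≈ 104.33.
Law of sines: SR = RT·sin T/sin S ≈ 74.695.
Area = ½·RT·TS·sin T ≈ 3152.4.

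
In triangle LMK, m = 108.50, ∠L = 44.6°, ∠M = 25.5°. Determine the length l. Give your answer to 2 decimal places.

The third angle is ∠K = 180° − ∠L − ∠M = 109.90°.
Law of sines: l = m·sin L/sin M ≈ 176.96.

176.96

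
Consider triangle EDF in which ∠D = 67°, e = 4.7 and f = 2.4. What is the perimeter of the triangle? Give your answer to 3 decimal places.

By the law of cosines, d² = f² + e² − 2·f·e·cos D = 19.035, so d ≈ 4.3629.
Semiperimeter s = (4.7+4.3629+2.4)/2 = 5.7315.
Perimeter = 4.7 + 4.3629 + 2.4 = 11.463.

11.463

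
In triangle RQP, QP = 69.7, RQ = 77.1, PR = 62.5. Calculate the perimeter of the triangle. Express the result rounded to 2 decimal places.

209.30

Perimeter = 69.7 + 62.5 + 77.1 = 209.3.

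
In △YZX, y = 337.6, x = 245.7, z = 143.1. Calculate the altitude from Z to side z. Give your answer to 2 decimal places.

216.73

Semiperimeter s = (337.6 + 143.1 + 245.7)/2 = 363.2.
Heron's formula: area = √(363.2·25.6·220.1·117.5) ≈ 15507.
The altitude from Z has length 2·area/z ≈ 216.73.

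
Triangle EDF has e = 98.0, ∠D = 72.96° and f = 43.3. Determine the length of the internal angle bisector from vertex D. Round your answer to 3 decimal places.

By the law of cosines, d² = f² + e² − 2·f·e·cos D = 8991.9, so d ≈ 94.826.
The bisector from D has length 2·f·e·cos(∠D/2)/(f+e) ≈ 48.294.

t_D ≈ 48.294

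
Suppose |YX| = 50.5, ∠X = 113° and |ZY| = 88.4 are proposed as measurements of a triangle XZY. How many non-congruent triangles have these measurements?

1

|YX|·sin X = 50.5·sin(113°) ≈ 46.49.
Since ∠X is not acute, a triangle exists only if |ZY| > |YX|; here |ZY| > |YX|, so there is exactly one triangle.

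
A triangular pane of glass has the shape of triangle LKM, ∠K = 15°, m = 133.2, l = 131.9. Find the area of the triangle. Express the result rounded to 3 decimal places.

area ≈ 2273.606

Area = ½·m·l·sin K ≈ 2273.6.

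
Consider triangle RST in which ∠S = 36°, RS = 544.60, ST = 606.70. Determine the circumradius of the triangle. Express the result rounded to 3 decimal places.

By the law of cosines, TR² = RS² + ST² − 2·RS·ST·cos S = 1.3006e+05, so TR ≈ 360.64.
Area = ½·RS·ST·sin S ≈ 97105.
Circumradius = TR/(2 sin S) ≈ 306.78.

306.779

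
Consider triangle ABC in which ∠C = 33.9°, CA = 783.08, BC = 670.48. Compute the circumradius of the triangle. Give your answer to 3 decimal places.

391.972

By the law of cosines, AB² = BC² + CA² − 2·BC·CA·cos C = 1.9118e+05, so AB ≈ 437.24.
Area = ½·BC·CA·sin C ≈ 1.4642e+05.
Circumradius = AB/(2 sin C) ≈ 391.97.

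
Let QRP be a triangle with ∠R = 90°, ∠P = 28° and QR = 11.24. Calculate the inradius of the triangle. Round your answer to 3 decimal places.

The third angle is ∠Q = 180° − ∠R − ∠P = 62.00°.
Law of sines: RP = QR·sin Q/sin P ≈ 21.139.
Law of sines: PQ = QR·sin R/sin P ≈ 23.942.
Area = ½·QR·RP·sin R ≈ 118.8.
Semiperimeter s = (21.139+23.942+11.24)/2 = 28.161.
Inradius = area/s = 118.8/28.161 ≈ 4.2188.

4.219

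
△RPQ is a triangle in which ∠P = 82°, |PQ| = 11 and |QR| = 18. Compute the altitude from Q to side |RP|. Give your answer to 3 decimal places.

Law of sines: sin R = |PQ|·sin P/|QR| ≈ 0.60516.
Since |QR| ≥ |PQ|, only the acute value applies: ∠R ≈ 37.24°.
Then ∠Q = 180° − ∠P − ∠R ≈ 60.76°.
Law of sines gives |RP| = |QR|·sin Q/sin P ≈ 15.861.
Area = ½·|QR|·|PQ|·sin Q ≈ 86.385.
The altitude from Q has length 2·area/|RP| ≈ 10.893.

10.893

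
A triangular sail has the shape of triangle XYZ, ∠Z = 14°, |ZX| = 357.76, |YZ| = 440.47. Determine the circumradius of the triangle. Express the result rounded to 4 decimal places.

263.0804

By the law of cosines, |XY|² = |YZ|² + |ZX|² − 2·|YZ|·|ZX|·cos Z = 16203, so |XY| ≈ 127.29.
Area = ½·|YZ|·|ZX|·sin Z ≈ 19061.
Circumradius = |XY|/(2 sin Z) ≈ 263.08.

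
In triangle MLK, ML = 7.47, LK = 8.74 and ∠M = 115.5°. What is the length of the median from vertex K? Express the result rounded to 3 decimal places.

5.196

Law of sines: sin K = ML·sin M/LK ≈ 0.77143.
Since LK ≥ ML, only the acute value applies: ∠K ≈ 50.48°.
Then ∠L = 180° − ∠M − ∠K ≈ 14.02°.
Law of sines gives KM = LK·sin L/sin M ≈ 2.3455.
Median from K: ½√(2·LK² + 2·KM² − ML²) ≈ 5.1956.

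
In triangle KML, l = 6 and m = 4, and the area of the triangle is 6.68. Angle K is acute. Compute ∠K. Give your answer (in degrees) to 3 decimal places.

∠K ≈ 33.826°

From area = ½·m·l·sin K, we get sin K = 2·area/(m·l) ≈ 0.55667.
Taking the acute solution, ∠K ≈ 33.83°.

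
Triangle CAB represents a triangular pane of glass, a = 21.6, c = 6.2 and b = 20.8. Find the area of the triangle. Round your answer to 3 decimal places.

area ≈ 64.470

Semiperimeter s = (6.2 + 21.6 + 20.8)/2 = 24.3.
Heron's formula: area = √(24.3·18.1·2.7·3.5) ≈ 64.47.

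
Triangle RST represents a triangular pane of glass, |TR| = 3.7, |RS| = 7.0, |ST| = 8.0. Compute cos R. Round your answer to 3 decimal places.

-0.025

By the law of cosines, cos R = (|TR|² + |RS|² − |ST|²) / (2·|TR|·|RS|) ≈ -0.02529, so ∠R ≈ 91.45°.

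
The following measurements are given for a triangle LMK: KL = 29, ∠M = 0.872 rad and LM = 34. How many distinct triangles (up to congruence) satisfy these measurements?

2

LM·sin M = 34·sin(0.872 rad) ≈ 26.03.
Since LM sin M < KL < LM (26.03 < 29 < 34), two triangles exist.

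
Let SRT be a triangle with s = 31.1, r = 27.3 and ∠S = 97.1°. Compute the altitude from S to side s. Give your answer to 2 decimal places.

Law of sines: sin R = r·sin S/s ≈ 0.87108.
Since s ≥ r, only the acute value applies: ∠R ≈ 60.58°.
Then ∠T = 180° − ∠S − ∠R ≈ 22.32°.
Law of sines gives t = s·sin T/sin S ≈ 11.9.
Area = ½·s·r·sin T ≈ 161.19.
The altitude from S has length 2·area/s ≈ 10.366.

h_S ≈ 10.37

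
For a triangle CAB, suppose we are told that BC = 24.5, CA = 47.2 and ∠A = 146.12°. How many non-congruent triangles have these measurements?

CA·sin A = 47.2·sin(146.12°) ≈ 26.31.
Since ∠A is not acute, a triangle exists only if BC > CA; here BC ≤ CA, so there is no triangle.

0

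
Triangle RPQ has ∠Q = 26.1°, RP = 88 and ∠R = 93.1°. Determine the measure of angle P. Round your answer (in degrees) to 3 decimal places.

60.800

The third angle is ∠P = 180° − ∠Q − ∠R = 60.80°.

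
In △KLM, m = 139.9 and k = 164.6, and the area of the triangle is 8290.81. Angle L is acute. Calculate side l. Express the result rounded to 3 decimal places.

From area = ½·m·k·sin L, we get sin L = 2·area/(m·k) ≈ 0.72008.
Taking the acute solution, ∠L ≈ 46.06°.
Law of cosines then gives l ≈ 121.28.

121.276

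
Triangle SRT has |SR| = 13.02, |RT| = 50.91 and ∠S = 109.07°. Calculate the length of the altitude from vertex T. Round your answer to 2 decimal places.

Law of sines: sin T = |SR|·sin S/|RT| ≈ 0.24171.
Since |RT| ≥ |SR|, only the acute value applies: ∠T ≈ 13.99°.
Then ∠R = 180° − ∠S − ∠T ≈ 56.94°.
Law of sines gives |TS| = |RT|·sin R/sin S ≈ 45.147.
Area = ½·|RT|·|SR|·sin R ≈ 277.77.
The altitude from T has length 2·area/|SR| ≈ 42.669.

h_T ≈ 42.67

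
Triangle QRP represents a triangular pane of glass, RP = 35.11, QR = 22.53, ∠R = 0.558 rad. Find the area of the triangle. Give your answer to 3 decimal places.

209.421

Area = ½·QR·RP·sin R ≈ 209.42.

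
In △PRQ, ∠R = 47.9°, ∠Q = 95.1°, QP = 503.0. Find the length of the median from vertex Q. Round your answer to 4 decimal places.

The third angle is ∠P = 180° − ∠R − ∠Q = 37.00°.
Law of sines: RQ = QP·sin P/sin R ≈ 407.98.
Law of sines: PR = QP·sin Q/sin R ≈ 675.24.
Median from Q: ½√(2·RQ² + 2·QP² − PR²) ≈ 309.42.

m_Q ≈ 309.4243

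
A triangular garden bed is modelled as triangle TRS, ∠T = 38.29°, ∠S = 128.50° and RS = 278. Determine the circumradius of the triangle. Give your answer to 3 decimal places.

The third angle is ∠R = 180° − ∠S − ∠T = 13.21°.
Law of sines: ST = RS·sin R/sin T ≈ 102.52.
Law of sines: TR = RS·sin S/sin T ≈ 351.11.
Circumradius = RS/(2 sin T) ≈ 224.32.

224.323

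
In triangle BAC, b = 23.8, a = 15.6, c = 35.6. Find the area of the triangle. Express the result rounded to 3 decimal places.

Semiperimeter s = (23.8 + 15.6 + 35.6)/2 = 37.5.
Heron's formula: area = √(37.5·13.7·21.9·1.9) ≈ 146.21.

146.209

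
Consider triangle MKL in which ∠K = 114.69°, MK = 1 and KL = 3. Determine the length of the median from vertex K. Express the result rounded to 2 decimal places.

1.37

By the law of cosines, LM² = MK² + KL² − 2·MK·KL·cos K = 12.506, so LM ≈ 3.5364.
Median from K: ½√(2·MK² + 2·KL² − LM²) ≈ 1.3687.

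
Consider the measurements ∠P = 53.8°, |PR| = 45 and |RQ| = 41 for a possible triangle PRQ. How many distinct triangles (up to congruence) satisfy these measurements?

2

|PR|·sin P = 45·sin(53.8°) ≈ 36.31.
Since |PR| sin P < |RQ| < |PR| (36.31 < 41 < 45), two triangles exist.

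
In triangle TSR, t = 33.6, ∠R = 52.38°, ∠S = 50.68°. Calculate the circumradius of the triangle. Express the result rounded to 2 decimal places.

The third angle is ∠T = 180° − ∠S − ∠R = 76.94°.
Law of sines: s = t·sin S/sin T ≈ 26.684.
Law of sines: r = t·sin R/sin T ≈ 27.32.
Circumradius = t/(2 sin T) ≈ 17.246.

17.25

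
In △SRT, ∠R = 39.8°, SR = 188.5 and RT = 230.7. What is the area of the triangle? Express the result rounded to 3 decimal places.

Area = ½·SR·RT·sin R ≈ 13918.

area ≈ 13918.209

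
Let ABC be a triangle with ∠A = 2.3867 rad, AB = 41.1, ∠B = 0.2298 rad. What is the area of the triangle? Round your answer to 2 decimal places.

The third angle is ∠C = π − ∠A − ∠B = 0.5251 rad.
Law of sines: BC = AB·sin A/sin C ≈ 56.179.
Law of sines: CA = AB·sin B/sin C ≈ 18.675.
Area = ½·AB·BC·sin B ≈ 262.97.

262.97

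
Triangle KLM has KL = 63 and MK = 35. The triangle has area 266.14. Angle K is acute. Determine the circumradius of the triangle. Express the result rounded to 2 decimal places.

From area = ½·MK·KL·sin K, we get sin K = 2·area/(MK·KL) ≈ 0.24140.
Taking the acute solution, ∠K ≈ 0.244 rad.
Law of cosines then gives LM ≈ 30.239.
Circumradius = LM/(2 sin K) ≈ 62.634.

R ≈ 62.63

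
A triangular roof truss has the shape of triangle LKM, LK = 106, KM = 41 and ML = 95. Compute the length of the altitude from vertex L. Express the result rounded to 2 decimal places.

Semiperimeter s = (41 + 95 + 106)/2 = 121.
Heron's formula: area = √(121·80·26·15) ≈ 1943.
The altitude from L has length 2·area/KM ≈ 94.78.

94.78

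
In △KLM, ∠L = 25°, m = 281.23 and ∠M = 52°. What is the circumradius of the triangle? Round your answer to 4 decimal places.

R ≈ 178.4430

The third angle is ∠K = 180° − ∠L − ∠M = 103.00°.
Law of sines: k = m·sin K/sin M ≈ 347.74.
Law of sines: l = m·sin L/sin M ≈ 150.83.
Circumradius = m/(2 sin M) ≈ 178.44.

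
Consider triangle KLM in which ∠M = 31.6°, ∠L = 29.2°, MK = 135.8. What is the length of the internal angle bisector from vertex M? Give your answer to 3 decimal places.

The third angle is ∠K = 180° − ∠L − ∠M = 119.20°.
Law of sines: LM = MK·sin K/sin L ≈ 242.99.
Law of sines: KL = MK·sin M/sin L ≈ 145.86.
The bisector from M has length 2·LM·MK·cos(∠M/2)/(LM+MK) ≈ 167.64.

t_M ≈ 167.645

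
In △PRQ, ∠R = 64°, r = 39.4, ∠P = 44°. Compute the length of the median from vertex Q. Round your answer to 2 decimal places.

The third angle is ∠Q = 180° − ∠P − ∠R = 72.00°.
Law of sines: p = r·sin P/sin R ≈ 30.451.
Law of sines: q = r·sin Q/sin R ≈ 41.691.
Median from Q: ½√(2·p² + 2·r² − q²) ≈ 28.378.

m_Q ≈ 28.38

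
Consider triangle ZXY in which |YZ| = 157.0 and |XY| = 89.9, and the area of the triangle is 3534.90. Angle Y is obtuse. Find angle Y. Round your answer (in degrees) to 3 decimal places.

From area = ½·|XY|·|YZ|·sin Y, we get sin Y = 2·area/(|XY|·|YZ|) ≈ 0.50090.
Taking the obtuse solution, ∠Y ≈ 149.94°.

∠Y ≈ 149.941°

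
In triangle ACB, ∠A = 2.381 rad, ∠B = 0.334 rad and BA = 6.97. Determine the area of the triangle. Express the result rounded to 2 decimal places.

The third angle is ∠C = π − ∠B − ∠A = 0.427 rad.
Law of sines: CB = BA·sin A/sin C ≈ 11.612.
Law of sines: AC = BA·sin B/sin C ≈ 5.5222.
Area = ½·BA·CB·sin B ≈ 13.267.

13.27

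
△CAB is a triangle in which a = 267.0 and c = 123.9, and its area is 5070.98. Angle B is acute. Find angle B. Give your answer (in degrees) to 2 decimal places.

∠B ≈ 17.85°

From area = ½·c·a·sin B, we get sin B = 2·area/(c·a) ≈ 0.30658.
Taking the acute solution, ∠B ≈ 17.85°.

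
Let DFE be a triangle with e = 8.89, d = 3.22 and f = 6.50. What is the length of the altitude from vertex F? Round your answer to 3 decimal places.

Semiperimeter s = (3.22 + 6.5 + 8.89)/2 = 9.305.
Heron's formula: area = √(9.305·6.085·2.805·0.415) ≈ 8.1186.
The altitude from F has length 2·area/f ≈ 2.498.

2.498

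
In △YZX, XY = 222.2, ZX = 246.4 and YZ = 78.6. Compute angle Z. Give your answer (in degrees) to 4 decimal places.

By the law of cosines, cos Z = (YZ² + ZX² − XY²) / (2·YZ·ZX) ≈ 0.45227, so ∠Z ≈ 63.11°.

63.1109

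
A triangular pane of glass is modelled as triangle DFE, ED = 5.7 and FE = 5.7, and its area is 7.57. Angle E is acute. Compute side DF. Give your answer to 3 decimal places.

From area = ½·FE·ED·sin E, we get sin E = 2·area/(FE·ED) ≈ 0.46599.
Taking the acute solution, ∠E ≈ 27.77°.
Law of cosines then gives DF ≈ 2.7361.

2.736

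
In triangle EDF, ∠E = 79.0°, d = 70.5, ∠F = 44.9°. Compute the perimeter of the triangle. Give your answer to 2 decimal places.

213.83

The third angle is ∠D = 180° − ∠F − ∠E = 56.10°.
Law of sines: e = d·sin E/sin D ≈ 83.378.
Law of sines: f = d·sin F/sin D ≈ 59.956.
Semiperimeter s = (83.378+70.5+59.956)/2 = 106.92.
Perimeter = 83.378 + 70.5 + 59.956 = 213.83.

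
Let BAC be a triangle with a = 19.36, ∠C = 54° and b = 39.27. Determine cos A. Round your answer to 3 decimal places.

0.872

By the law of cosines, c² = b² + a² − 2·b·a·cos C = 1023.2, so c ≈ 31.987.
Law of cosines again: cos A = (c² + b² − a²)/(2·c·b) ≈ 0.87192, so ∠A ≈ 29.32°.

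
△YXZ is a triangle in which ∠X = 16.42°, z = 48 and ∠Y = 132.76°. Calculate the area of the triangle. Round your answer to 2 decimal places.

466.66

The third angle is ∠Z = 180° − ∠Y − ∠X = 30.82°.
Law of sines: y = z·sin Y/sin Z ≈ 68.786.
Law of sines: x = z·sin X/sin Z ≈ 26.483.
Area = ½·z·y·sin X ≈ 466.66.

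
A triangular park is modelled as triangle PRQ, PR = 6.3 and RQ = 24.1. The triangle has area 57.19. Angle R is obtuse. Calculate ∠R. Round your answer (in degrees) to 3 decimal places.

From area = ½·PR·RQ·sin R, we get sin R = 2·area/(PR·RQ) ≈ 0.75334.
Taking the obtuse solution, ∠R ≈ 131.12°.

131.119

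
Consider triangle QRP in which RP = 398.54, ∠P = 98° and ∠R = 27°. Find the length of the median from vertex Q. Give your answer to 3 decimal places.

m_Q ≈ 317.407

The third angle is ∠Q = 180° − ∠R − ∠P = 55.00°.
Law of sines: PQ = RP·sin R/sin Q ≈ 220.88.
Law of sines: QR = RP·sin P/sin Q ≈ 481.79.
Median from Q: ½√(2·PQ² + 2·QR² − RP²) ≈ 317.41.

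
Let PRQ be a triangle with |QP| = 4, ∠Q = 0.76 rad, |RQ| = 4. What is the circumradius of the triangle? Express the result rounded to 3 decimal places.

By the law of cosines, |PR|² = |RQ|² + |QP|² − 2·|RQ|·|QP|·cos Q = 8.8052, so |PR| ≈ 2.9674.
Area = ½·|RQ|·|QP|·sin Q ≈ 5.5114.
Circumradius = |PR|/(2 sin Q) ≈ 2.1536.

2.154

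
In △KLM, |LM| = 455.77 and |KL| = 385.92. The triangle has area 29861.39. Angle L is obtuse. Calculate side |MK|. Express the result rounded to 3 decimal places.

829.182

From area = ½·|KL|·|LM|·sin L, we get sin L = 2·area/(|KL|·|LM|) ≈ 0.33954.
Taking the obtuse solution, ∠L ≈ 160.15°.
Law of cosines then gives |MK| ≈ 829.18.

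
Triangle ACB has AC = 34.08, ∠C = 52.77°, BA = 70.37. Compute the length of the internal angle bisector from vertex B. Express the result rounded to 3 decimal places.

75.712

Law of sines: sin B = AC·sin C/BA ≈ 0.38560.
Since BA ≥ AC, only the acute value applies: ∠B ≈ 22.68°.
Then ∠A = 180° − ∠C − ∠B ≈ 104.55°.
Law of sines gives CB = BA·sin A/sin C ≈ 85.547.
The bisector from B has length 2·CB·BA·cos(∠B/2)/(CB+BA) ≈ 75.712.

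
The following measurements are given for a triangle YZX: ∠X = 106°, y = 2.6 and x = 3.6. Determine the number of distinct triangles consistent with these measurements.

1

y·sin X = 2.6·sin(106°) ≈ 2.499.
Since ∠X is not acute, a triangle exists only if x > y; here x > y, so there is exactly one triangle.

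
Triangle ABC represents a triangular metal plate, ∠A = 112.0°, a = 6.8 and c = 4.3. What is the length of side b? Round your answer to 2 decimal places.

3.90

Law of sines: sin C = c·sin A/a ≈ 0.58631.
Since a ≥ c, only the acute value applies: ∠C ≈ 35.90°.
Then ∠B = 180° − ∠A − ∠C ≈ 32.10°.
Law of sines gives b = a·sin B/sin A ≈ 3.8978.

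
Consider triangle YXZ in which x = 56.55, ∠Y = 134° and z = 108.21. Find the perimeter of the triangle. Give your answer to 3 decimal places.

By the law of cosines, y² = x² + z² − 2·x·z·cos Y = 23409, so y ≈ 153.
Semiperimeter s = (153+56.55+108.21)/2 = 158.88.
Perimeter = 153 + 56.55 + 108.21 = 317.76.

perimeter ≈ 317.760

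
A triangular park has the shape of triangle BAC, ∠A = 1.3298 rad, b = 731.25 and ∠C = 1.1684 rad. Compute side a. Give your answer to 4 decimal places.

1183.7001

The third angle is ∠B = π − ∠A − ∠C = 0.6434 rad.
Law of sines: a = b·sin A/sin B ≈ 1183.7.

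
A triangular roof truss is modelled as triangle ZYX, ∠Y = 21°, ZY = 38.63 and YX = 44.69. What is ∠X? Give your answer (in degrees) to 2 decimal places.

∠X ≈ 58.07°

By the law of cosines, XZ² = ZY² + YX² − 2·ZY·YX·cos Y = 266.05, so XZ ≈ 16.311.
Law of cosines again: cos X = (YX² + XZ² − ZY²)/(2·YX·XZ) ≈ 0.52883, so ∠X ≈ 58.07°.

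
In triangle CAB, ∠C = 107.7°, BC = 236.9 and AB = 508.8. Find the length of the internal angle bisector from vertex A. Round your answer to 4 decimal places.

Law of sines: sin A = BC·sin C/AB ≈ 0.44356.
Since AB ≥ BC, only the acute value applies: ∠A ≈ 26.33°.
Then ∠B = 180° − ∠C − ∠A ≈ 45.97°.
Law of sines gives CA = AB·sin B/sin C ≈ 383.98.
The bisector from A has length 2·CA·AB·cos(∠A/2)/(CA+AB) ≈ 426.16.

t_A ≈ 426.1623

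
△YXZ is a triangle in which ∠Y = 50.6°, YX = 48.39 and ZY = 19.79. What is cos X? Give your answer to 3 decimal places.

cos X ≈ 0.920

By the law of cosines, XZ² = ZY² + YX² − 2·ZY·YX·cos Y = 1517.6, so XZ ≈ 38.956.
Law of cosines again: cos X = (YX² + XZ² − ZY²)/(2·YX·XZ) ≈ 0.91973, so ∠X ≈ 23.11°.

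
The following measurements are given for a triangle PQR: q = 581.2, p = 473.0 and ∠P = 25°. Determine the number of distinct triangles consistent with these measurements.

2

q·sin P = 581.2·sin(25°) ≈ 245.6.
Since q sin P < p < q (245.6 < 473.0 < 581.2), two triangles exist.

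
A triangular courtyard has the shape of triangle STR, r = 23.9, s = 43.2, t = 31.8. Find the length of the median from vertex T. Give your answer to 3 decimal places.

Median from T: ½√(2·r² + 2·s² − t²) ≈ 31.079.

31.079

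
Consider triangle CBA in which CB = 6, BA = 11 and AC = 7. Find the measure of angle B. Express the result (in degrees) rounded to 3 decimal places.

By the law of cosines, cos B = (CB² + BA² − AC²) / (2·CB·BA) ≈ 0.81818, so ∠B ≈ 35.10°.

35.097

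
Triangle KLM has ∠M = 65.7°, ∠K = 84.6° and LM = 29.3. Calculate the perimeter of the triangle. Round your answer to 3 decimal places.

70.705

The third angle is ∠L = 180° − ∠M − ∠K = 29.70°.
Law of sines: MK = LM·sin L/sin K ≈ 14.582.
Law of sines: KL = LM·sin M/sin K ≈ 26.823.
Semiperimeter s = (29.3+14.582+26.823)/2 = 35.352.
Perimeter = 29.3 + 14.582 + 26.823 = 70.705.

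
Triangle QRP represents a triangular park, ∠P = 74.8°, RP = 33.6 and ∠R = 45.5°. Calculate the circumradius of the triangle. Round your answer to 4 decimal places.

The third angle is ∠Q = 180° − ∠R − ∠P = 59.70°.
Law of sines: PQ = RP·sin R/sin Q ≈ 27.757.
Law of sines: QR = RP·sin P/sin Q ≈ 37.555.
Circumradius = RP/(2 sin Q) ≈ 19.458.

19.4581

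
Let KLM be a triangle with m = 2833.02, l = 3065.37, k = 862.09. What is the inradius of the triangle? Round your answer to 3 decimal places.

Semiperimeter s = (862.09 + 3065.4 + 2833)/2 = 3380.2.
Heron's formula: area = √(3380.2·2518.1·314.87·547.22) ≈ 1.211e+06.
Inradius = area/s = 1.211e+06/3380.2 ≈ 358.27.

r ≈ 358.273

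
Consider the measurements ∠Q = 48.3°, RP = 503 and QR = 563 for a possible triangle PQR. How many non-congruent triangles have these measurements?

QR·sin Q = 563·sin(48.3°) ≈ 420.4.
Since QR sin Q < RP < QR (420.4 < 503 < 563), two triangles exist.

2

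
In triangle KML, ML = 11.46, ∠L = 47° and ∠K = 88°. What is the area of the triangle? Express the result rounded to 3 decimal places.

The third angle is ∠M = 180° − ∠L − ∠K = 45.00°.
Law of sines: LK = ML·sin M/sin K ≈ 8.1084.
Law of sines: KM = ML·sin L/sin K ≈ 8.3864.
Area = ½·ML·LK·sin L ≈ 33.979.

33.979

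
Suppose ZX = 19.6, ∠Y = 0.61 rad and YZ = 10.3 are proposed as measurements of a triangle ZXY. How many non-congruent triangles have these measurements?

YZ·sin Y = 10.3·sin(0.61 rad) ≈ 5.901.
Since ZX ≥ YZ, exactly one triangle exists.

1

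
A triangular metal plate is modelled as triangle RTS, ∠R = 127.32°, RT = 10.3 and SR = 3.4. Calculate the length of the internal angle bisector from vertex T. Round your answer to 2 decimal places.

By the law of cosines, TS² = SR² + RT² − 2·SR·RT·cos R = 160.11, so TS ≈ 12.654.
Law of cosines again: cos T = (RT² + TS² − SR²)/(2·RT·TS) ≈ 0.97690, so ∠T ≈ 12.34°.
The bisector from T has length 2·RT·TS·cos(∠T/2)/(RT+TS) ≈ 11.29.

t_T ≈ 11.29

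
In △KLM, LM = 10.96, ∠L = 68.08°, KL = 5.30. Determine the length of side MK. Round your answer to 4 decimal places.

10.2392

By the law of cosines, MK² = KL² + LM² − 2·KL·LM·cos L = 104.84, so MK ≈ 10.239.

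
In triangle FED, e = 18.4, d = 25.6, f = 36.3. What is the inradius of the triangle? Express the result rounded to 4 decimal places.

5.5087

Semiperimeter s = (36.3 + 18.4 + 25.6)/2 = 40.15.
Heron's formula: area = √(40.15·3.85·21.75·14.55) ≈ 221.17.
Inradius = area/s = 221.17/40.15 ≈ 5.5087.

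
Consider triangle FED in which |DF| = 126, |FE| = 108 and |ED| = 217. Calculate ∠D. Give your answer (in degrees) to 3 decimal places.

20.259

By the law of cosines, cos D = (|ED|² + |DF|² − |FE|²) / (2·|ED|·|DF|) ≈ 0.93814, so ∠D ≈ 20.26°.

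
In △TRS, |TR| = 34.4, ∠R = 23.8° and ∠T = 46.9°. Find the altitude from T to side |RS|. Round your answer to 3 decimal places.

The third angle is ∠S = 180° − ∠T − ∠R = 109.30°.
Law of sines: |RS| = |TR|·sin T/sin S ≈ 26.613.
Law of sines: |ST| = |TR|·sin R/sin S ≈ 14.709.
Area = ½·|TR|·|RS|·sin R ≈ 184.72.
The altitude from T has length 2·area/|RS| ≈ 13.882.

h_T ≈ 13.882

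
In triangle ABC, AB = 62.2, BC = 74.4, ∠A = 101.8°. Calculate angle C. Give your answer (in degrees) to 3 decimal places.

54.920

Law of sines: sin C = AB·sin A/BC ≈ 0.81835.
Since BC ≥ AB, only the acute value applies: ∠C ≈ 54.92°.
Then ∠B = 180° − ∠A − ∠C ≈ 23.28°.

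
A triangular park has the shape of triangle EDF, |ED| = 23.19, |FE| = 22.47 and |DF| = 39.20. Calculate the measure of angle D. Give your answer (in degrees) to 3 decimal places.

30.314

By the law of cosines, cos D = (|ED|² + |DF|² − |FE|²) / (2·|ED|·|DF|) ≈ 0.86327, so ∠D ≈ 30.31°.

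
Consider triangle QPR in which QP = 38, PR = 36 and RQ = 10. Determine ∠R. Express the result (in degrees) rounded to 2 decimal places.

By the law of cosines, cos R = (PR² + RQ² − QP²) / (2·PR·RQ) ≈ -0.06667, so ∠R ≈ 93.82°.

∠R ≈ 93.82°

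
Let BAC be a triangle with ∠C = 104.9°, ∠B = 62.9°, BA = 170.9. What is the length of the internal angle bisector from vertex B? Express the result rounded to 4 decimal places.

52.3221

The third angle is ∠A = 180° − ∠C − ∠B = 12.20°.
Law of sines: AC = BA·sin B/sin C ≈ 157.43.
Law of sines: CB = BA·sin A/sin C ≈ 37.372.
The bisector from B has length 2·CB·BA·cos(∠B/2)/(CB+BA) ≈ 52.322.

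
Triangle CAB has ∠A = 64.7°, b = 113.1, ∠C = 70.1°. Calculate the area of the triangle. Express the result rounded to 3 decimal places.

The third angle is ∠B = 180° − ∠C − ∠A = 45.20°.
Law of sines: c = b·sin C/sin B ≈ 149.87.
Law of sines: a = b·sin A/sin B ≈ 144.1.
Area = ½·b·c·sin A ≈ 7662.5.

area ≈ 7662.466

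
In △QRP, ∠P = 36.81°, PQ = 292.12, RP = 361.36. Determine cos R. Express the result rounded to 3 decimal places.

By the law of cosines, QR² = RP² + PQ² − 2·RP·PQ·cos P = 46886, so QR ≈ 216.53.
Law of cosines again: cos R = (QR² + RP² − PQ²)/(2·QR·RP) ≈ 0.58874, so ∠R ≈ 53.93°.

0.589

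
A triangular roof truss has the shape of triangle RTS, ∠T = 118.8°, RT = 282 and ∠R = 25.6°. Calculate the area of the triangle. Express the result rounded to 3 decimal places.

The third angle is ∠S = 180° − ∠R − ∠T = 35.60°.
Law of sines: TS = RT·sin R/sin S ≈ 209.32.
Law of sines: SR = RT·sin T/sin S ≈ 424.51.
Area = ½·RT·TS·sin T ≈ 25863.

25863.039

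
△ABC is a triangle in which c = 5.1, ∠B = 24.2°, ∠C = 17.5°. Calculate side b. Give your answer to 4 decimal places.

6.9523

The third angle is ∠A = 180° − ∠B − ∠C = 138.30°.
Law of sines: b = c·sin B/sin C ≈ 6.9523.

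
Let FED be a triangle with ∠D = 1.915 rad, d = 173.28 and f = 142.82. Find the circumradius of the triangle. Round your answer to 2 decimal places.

R ≈ 92.04

Law of sines: sin F = f·sin D/d ≈ 0.77587.
Since d ≥ f, only the acute value applies: ∠F ≈ 0.888 rad.
Then ∠E = π − ∠D − ∠F ≈ 0.338 rad.
Law of sines gives e = d·sin E/sin D ≈ 61.127.
Circumradius = d/(2 sin D) ≈ 92.039.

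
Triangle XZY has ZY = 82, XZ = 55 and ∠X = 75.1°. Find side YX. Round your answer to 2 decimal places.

76.58

Law of sines: sin Y = XZ·sin X/ZY ≈ 0.64818.
Since ZY ≥ XZ, only the acute value applies: ∠Y ≈ 40.40°.
Then ∠Z = 180° − ∠X − ∠Y ≈ 64.50°.
Law of sines gives YX = ZY·sin Z/sin X ≈ 76.584.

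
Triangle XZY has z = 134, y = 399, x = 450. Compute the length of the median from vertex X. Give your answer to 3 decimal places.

Median from X: ½√(2·z² + 2·y² − x²) ≈ 194.82.

m_X ≈ 194.817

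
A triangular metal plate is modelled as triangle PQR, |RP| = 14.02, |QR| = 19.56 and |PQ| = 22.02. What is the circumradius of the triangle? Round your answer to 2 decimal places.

By the law of cosines, cos P = (|RP|² + |PQ|² − |QR|²) / (2·|RP|·|PQ|) ≈ 0.48401, so ∠P ≈ 61.05°.
Circumradius = |QR|/(2 sin P) ≈ 11.176.

11.18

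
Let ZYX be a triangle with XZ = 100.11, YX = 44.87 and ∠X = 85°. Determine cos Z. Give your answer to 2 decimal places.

0.91

By the law of cosines, ZY² = YX² + XZ² − 2·YX·XZ·cos X = 11252, so ZY ≈ 106.08.
Law of cosines again: cos Z = (XZ² + ZY² − YX²)/(2·XZ·ZY) ≈ 0.90688, so ∠Z ≈ 24.92°.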